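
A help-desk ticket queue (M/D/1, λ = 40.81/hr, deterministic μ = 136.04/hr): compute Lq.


ρ = 40.81/136.04 = 0.3000
M/D/1: Lq = ρ²/(2(1−ρ)) = 0.08999/(2·0.7000) = 0.06428

Final: 0.06428


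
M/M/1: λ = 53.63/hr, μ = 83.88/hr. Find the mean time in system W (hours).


W = 1/(μ−λ) = 1/(83.88 − 53.63) = 1/30.25 = 0.03306 hr

Final: 0.03306 hr


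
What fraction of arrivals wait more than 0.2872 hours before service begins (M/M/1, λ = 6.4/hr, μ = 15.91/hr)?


ρ = 6.4/15.91 = 0.4023
P(Wq > t) = ρ·e^{−(μ−λ)t} = 0.4023·e^{−2.7313}
= 0.4023·0.065136 = 0.026202

Final: 0.026202


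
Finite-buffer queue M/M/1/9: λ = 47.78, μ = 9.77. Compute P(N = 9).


ρ = λ/μ = 47.78/9.77 = 4.8905
P_K = (1−ρ)ρ^K/(1−ρ^(K+1)) = (-3.8905·1600163.040909)/(1 − 7825567.051652)
= -6225404.010743/-7825566.051652 = 0.795521

Final: 0.795521


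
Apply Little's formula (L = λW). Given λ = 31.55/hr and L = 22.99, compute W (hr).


W = L/λ = 22.99/31.55 = 0.7287 hr

Final: 0.7287 hr


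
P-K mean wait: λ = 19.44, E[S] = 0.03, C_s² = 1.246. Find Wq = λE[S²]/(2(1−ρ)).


ρ = λ·E[S] = 19.44·0.03 = 0.5832
E[S²] = E[S]²(1+C_s²) = 0.03²·(1+1.246) = 0.002021
Wq = λ·E[S²]/(2(1−ρ)) = 19.44·0.002021/(2·0.4168) = 0.04714 hr

Final: 0.04714 hr


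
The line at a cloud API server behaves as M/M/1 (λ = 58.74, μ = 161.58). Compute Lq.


ρ = 58.74/161.58 = 0.3635
Lq = ρ²/(1−ρ) = 0.1322/0.6365 = 0.2076

Final: 0.2076


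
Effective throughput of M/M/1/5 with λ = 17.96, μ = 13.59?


ρ = 1.3216; P_K = (1−ρ)ρ^5/(1−ρ^6) = 0.299545
λ_eff = λ(1 − P_K) = 17.96·(1 − 0.299545) = 17.96·0.700455 = 12.5802 /hr

Final: 12.5802 /hr


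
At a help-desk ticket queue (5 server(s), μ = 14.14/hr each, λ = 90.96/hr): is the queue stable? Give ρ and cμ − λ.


Total capacity cμ = 5·14.14 = 70.70/hr
ρ = λ/(cμ) = 90.96/70.70 = 1.2866
Stable ⇔ ρ < 1: NO
Spare capacity = cμ − λ = 70.70 − 90.96 = -20.26/hr

Final: ρ = 1.2866; unstable; margin = -20.26/hr


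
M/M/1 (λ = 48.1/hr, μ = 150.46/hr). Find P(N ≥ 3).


ρ = 48.1/150.46 = 0.3197
P(N ≥ n) = ρ^n = 0.3197^3 = 0.032672

Final: 0.032672


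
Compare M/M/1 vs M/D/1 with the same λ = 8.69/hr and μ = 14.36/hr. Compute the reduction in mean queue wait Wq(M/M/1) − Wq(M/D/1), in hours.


ρ = 8.69/14.36 = 0.6052
Wq(M/M/1) = ρ/(μ−λ) = 0.6052/5.67 = 0.10673 hr
Wq(M/D/1) = ρ/(2(μ−λ)) = 0.05336 hr
Savings = 0.10673 − 0.05336 = 0.05336 hr

Final: 0.05336 hr


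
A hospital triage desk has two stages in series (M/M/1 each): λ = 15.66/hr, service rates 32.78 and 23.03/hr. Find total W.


Each node sees arrival rate λ = 15.66/hr (tandem ⇒ throughput preserved).
W₁ = 1/(μ₁−λ) = 1/(32.78−15.66) = 0.05841 hr
W₂ = 1/(μ₂−λ) = 1/(23.03−15.66) = 0.13569 hr
W_total = W₁ + W₂ = 0.05841 + 0.13569 = 0.19410 hr

Final: 0.19410 hr


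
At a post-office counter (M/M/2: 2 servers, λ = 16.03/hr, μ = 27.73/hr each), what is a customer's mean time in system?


a = 0.5781; ρ = 0.2890; P₀ = 0.551546
Lq = P₀·a^c·ρ/(c!(1−ρ)²) = 0.05270
Wq = Lq/λ = 0.05270/16.03 = 0.003287 hr
W = Wq + 1/μ = 0.003287 + 0.03606 = 0.03935 hr

Final: 0.03935 hr


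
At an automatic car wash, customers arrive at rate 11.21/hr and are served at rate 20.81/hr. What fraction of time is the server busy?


ρ = λ/μ = 11.21/20.81 = 0.5387

Final: 0.5387


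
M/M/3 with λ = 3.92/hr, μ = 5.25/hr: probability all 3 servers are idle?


a = λ/μ = 3.92/5.25 = 0.7467; ρ = a/c = 0.2489
Σ_{k=0}^{2} a^k/k! (terms k=0..2) = 1.00000 + 0.74667 + 0.27876 = 2.02542
Tail: a^3/(3!(1−ρ)) = 0.41627/(6·0.7511) = 0.09237
P₀ = 1/(2.02542 + 0.09237) = 1/2.11779 = 0.472190

Final: 0.472190


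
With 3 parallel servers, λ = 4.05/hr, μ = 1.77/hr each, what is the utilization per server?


ρ = λ/(cμ) = 4.05/(3·1.77) = 4.05/5.31 = 0.7627

Final: 0.7627


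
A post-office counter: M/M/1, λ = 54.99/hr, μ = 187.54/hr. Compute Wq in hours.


ρ = 54.99/187.54 = 0.2932
Wq = ρ/(μ−λ) = 0.2932/(187.54 − 54.99) = 0.2932/132.55 = 0.002212 hr

Final: 0.002212 hr


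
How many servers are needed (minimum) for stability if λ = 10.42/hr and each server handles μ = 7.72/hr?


Stability requires cμ > λ ⇔ c > λ/μ.
λ/μ = 10.42/7.72 = 1.3497
Minimum integer c = ⌊1.3497⌋ + 1 = 2
Check: 2·7.72 = 15.44 > 10.42, while 1·7.72 = 7.72 ≤ 10.42

Final: 2 servers


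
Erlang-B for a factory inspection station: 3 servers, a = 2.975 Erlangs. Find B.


B(c,a) = (a^c/c!) / Σ_{k=0}^{c} a^k/k!
a^3/3! = 4.388435
Σ terms (k=0..3): 1.00000 + 2.97500 + 4.42531 + 4.38843 = 12.788747
B = 4.388435/12.788747 = 0.343148

Final: 0.343148


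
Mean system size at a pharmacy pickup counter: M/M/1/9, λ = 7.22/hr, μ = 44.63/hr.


ρ = 7.22/44.63 = 0.1618
L = ρ[1 − (K+1)ρ^K + Kρ^(K+1)] / [(1−ρ)(1−ρ^(K+1))]
Numerator: 0.1618·(1 − 10·0.00000007589 + 9·0.00000001228) = 0.161774
Denominator: (0.8382)·(1.000000) = 0.838225
L = 0.161774/0.838225 = 0.1930

Final: 0.1930


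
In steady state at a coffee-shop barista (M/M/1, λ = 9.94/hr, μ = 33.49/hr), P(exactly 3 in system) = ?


ρ = 9.94/33.49 = 0.2968
P_n = (1−ρ)·ρ^n = (1 − 0.2968)·0.2968^3 = 0.7032·0.026147 = 0.018386

Final: 0.018386


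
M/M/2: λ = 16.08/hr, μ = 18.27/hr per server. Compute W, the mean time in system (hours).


a = 0.8801; ρ = 0.4401; P₀ = 0.388826
Lq = P₀·a^c·ρ/(c!(1−ρ)²) = 0.21138
Wq = Lq/λ = 0.21138/16.08 = 0.01315 hr
W = Wq + 1/μ = 0.01315 + 0.05473 = 0.06788 hr

Final: 0.06788 hr


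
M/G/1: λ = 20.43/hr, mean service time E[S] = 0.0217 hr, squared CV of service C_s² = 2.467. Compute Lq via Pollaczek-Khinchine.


ρ = λ·E[S] = 20.43·0.0217 = 0.4433
Lq = ρ²(1+C_s²)/(2(1−ρ)) = 0.1965·(1+2.467)/(2·0.5567)
= 0.1965·3.4670/1.1133 = 0.61204

Final: 0.61204


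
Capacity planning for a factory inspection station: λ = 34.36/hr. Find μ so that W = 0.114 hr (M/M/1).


W = 1/(μ−λ) ⇒ μ − λ = 1/W = 1/0.114 = 8.7719
μ = λ + 1/W = 34.36 + 8.7719 = 43.1319 per hr

Final: 43.1319 /hr


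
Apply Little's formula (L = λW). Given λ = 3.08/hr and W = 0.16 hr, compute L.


L = λW = 3.08·0.16 = 0.4928

Final: 0.4928


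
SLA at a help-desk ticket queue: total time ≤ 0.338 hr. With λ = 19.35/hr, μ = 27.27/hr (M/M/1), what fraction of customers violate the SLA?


W ~ Exponential(μ−λ) for M/M/1.
μ − λ = 27.27 − 19.35 = 7.9200
P(W > t) = e^{−(μ−λ)t} = e^{−2.6770} = 0.068772

Final: 0.068772


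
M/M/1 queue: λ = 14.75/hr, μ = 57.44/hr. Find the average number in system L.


ρ = λ/μ = 14.75/57.44 = 0.2568
L = ρ/(1−ρ) = 0.2568/(1 − 0.2568) = 0.2568/0.7432 = 0.3455

Final: 0.3455


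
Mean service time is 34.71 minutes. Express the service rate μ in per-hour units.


μ = 1/(service time) in consistent units.
1 hour = 60 min, so μ = 60/34.71 = 1.7286 per hour

Final: 1.7286 /hr


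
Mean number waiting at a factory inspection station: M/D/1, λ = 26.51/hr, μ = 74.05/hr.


ρ = 26.51/74.05 = 0.3580
M/D/1: Lq = ρ²/(2(1−ρ)) = 0.1282/(2·0.6420) = 0.09982

Final: 0.09982


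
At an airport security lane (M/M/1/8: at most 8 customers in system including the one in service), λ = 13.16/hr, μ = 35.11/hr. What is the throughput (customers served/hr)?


ρ = 0.3748; P_K = (1−ρ)ρ^8/(1−ρ^9) = 0.0002436
λ_eff = λ(1 − P_K) = 13.16·(1 − 0.0002436) = 13.16·0.999756 = 13.1568 /hr

Final: 13.1568 /hr


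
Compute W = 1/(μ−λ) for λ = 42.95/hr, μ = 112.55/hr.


W = 1/(μ−λ) = 1/(112.55 − 42.95) = 1/69.60 = 0.01437 hr

Final: 0.01437 hr


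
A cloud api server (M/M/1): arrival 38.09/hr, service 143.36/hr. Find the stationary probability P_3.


ρ = 38.09/143.36 = 0.2657
P_n = (1−ρ)·ρ^n = (1 − 0.2657)·0.2657^3 = 0.7343·0.018756 = 0.013773

Final: 0.013773


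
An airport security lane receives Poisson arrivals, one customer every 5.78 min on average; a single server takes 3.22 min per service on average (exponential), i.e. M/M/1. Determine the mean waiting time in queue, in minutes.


λ = 60/5.78 = 10.3806 /hr
μ = 60/3.22 = 18.6335 /hr
ρ = λ/μ = 10.3806/18.6335 = 0.5571
Wq = ρ/(μ−λ) = 0.5571/(18.6335−10.3806) = 0.06750 hr
In minutes: 0.06750·60 = 4.050 min

Final: 4.050 min


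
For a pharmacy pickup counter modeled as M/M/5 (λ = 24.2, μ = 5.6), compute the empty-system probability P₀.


a = λ/μ = 24.2/5.6 = 4.3214; ρ = a/c = 0.8643
Σ_{k=0}^{4} a^k/k! (terms k=0..4) = 1.00000 + 4.32143 + 9.33737 + 13.45026 + 14.53109 = 42.64015
Tail: a^5/(5!(1−ρ)) = 1507.08135/(120·0.1357) = 92.54008
P₀ = 1/(42.64015 + 92.54008) = 1/135.18023 = 0.007398

Final: 0.007398


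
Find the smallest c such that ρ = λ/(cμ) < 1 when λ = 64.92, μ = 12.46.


Stability requires cμ > λ ⇔ c > λ/μ.
λ/μ = 64.92/12.46 = 5.2103
Minimum integer c = ⌊5.2103⌋ + 1 = 6
Check: 6·12.46 = 74.76 > 64.92, while 5·12.46 = 62.30 ≤ 64.92

Final: 6 servers


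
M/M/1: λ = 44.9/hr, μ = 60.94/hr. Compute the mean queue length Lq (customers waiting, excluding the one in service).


ρ = 44.9/60.94 = 0.7368
Lq = ρ²/(1−ρ) = 0.5429/0.2632 = 2.0625

Final: 2.0625


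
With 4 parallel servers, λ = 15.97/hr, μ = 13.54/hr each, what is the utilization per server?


ρ = λ/(cμ) = 15.97/(4·13.54) = 15.97/54.16 = 0.2949

Final: 0.2949


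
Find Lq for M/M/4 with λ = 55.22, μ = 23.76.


a = λ/μ = 2.3241; ρ = a/4 = 0.5810
P₀ = 0.090759
Lq = P₀·a^c·ρ / (c!·(1−ρ)²) = 0.090759·29.17426·0.5810/(24·0.17555)
= 0.36516

Final: 0.36516


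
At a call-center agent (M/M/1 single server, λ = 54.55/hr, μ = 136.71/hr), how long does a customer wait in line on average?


ρ = 54.55/136.71 = 0.3990
Wq = ρ/(μ−λ) = 0.3990/(136.71 − 54.55) = 0.3990/82.16 = 0.004857 hr

Final: 0.004857 hr


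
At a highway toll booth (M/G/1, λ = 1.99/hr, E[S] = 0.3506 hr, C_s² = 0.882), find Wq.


ρ = λ·E[S] = 1.99·0.3506 = 0.6977
E[S²] = E[S]²(1+C_s²) = 0.3506²·(1+0.882) = 0.231336
Wq = λ·E[S²]/(2(1−ρ)) = 1.99·0.231336/(2·0.3023) = 0.76141 hr

Final: 0.76141 hr


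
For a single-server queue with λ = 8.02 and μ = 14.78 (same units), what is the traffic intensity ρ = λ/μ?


ρ = λ/μ = 8.02/14.78 = 0.5426

Final: 0.5426


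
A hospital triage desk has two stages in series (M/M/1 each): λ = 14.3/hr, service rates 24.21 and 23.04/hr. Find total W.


Each node sees arrival rate λ = 14.3/hr (tandem ⇒ throughput preserved).
W₁ = 1/(μ₁−λ) = 1/(24.21−14.3) = 0.10091 hr
W₂ = 1/(μ₂−λ) = 1/(23.04−14.3) = 0.11442 hr
W_total = W₁ + W₂ = 0.10091 + 0.11442 = 0.21532 hr

Final: 0.21532 hr


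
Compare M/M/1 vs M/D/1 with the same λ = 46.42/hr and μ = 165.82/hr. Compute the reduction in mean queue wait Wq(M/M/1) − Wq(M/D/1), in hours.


ρ = 46.42/165.82 = 0.2799
Wq(M/M/1) = ρ/(μ−λ) = 0.2799/119.40 = 0.002345 hr
Wq(M/D/1) = ρ/(2(μ−λ)) = 0.001172 hr
Savings = 0.002345 − 0.001172 = 0.001172 hr

Final: 0.001172 hr


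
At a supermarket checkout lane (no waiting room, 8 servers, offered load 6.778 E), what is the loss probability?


B(c,a) = (a^c/c!) / Σ_{k=0}^{c} a^k/k!
a^8/8! = 110.482118
Σ terms (k=0..8): 1.00000 + 6.77800 + 22.97064 + 51.89834 + 87.94173 + 119.21381 + 134.67187 + 130.40085 + 110.48212 = 665.357360
B = 110.482118/665.357360 = 0.166049

Final: 0.166049


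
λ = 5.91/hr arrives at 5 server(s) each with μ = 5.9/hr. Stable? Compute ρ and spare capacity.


Total capacity cμ = 5·5.9 = 29.50/hr
ρ = λ/(cμ) = 5.91/29.50 = 0.2003
Stable ⇔ ρ < 1: YES
Spare capacity = cμ − λ = 29.50 − 5.91 = 23.59/hr

Final: ρ = 0.2003; stable; margin = 23.59/hr


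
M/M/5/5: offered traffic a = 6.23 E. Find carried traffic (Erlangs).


B(5,6.23) = 0.376161 (Erlang-B)
Carried load = a(1 − B) = 6.23·(1 − 0.376161) = 6.23·0.623839 = 3.8865 E

Final: 3.8865 Erlangs


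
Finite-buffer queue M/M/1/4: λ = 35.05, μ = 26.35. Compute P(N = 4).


ρ = λ/μ = 35.05/26.35 = 1.3302
P_K = (1−ρ)ρ^K/(1−ρ^(K+1)) = (-0.3302·3.130615)/(1 − 4.164252)
= -1.033637/-3.164252 = 0.326661

Final: 0.326661


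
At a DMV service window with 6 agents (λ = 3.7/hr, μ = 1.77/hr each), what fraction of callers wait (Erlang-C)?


a = λ/μ = 2.0904; ρ = a/6 = 0.3484
P₀ = 0.123399 (from M/M/c formula)
C(c,a) = [a^c/(c!(1−ρ))]·P₀ = [83.43932/(720·0.6516)]·0.123399
= 0.17785·0.123399 = 0.021947

Final: 0.021947


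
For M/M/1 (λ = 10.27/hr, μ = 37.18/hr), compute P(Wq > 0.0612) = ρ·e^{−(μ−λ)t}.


ρ = 10.27/37.18 = 0.2762
P(Wq > t) = ρ·e^{−(μ−λ)t} = 0.2762·e^{−1.6469}
= 0.2762·0.192648 = 0.053214

Final: 0.053214


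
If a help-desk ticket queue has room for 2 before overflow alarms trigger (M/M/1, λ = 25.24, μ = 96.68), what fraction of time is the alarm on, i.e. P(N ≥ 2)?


ρ = 25.24/96.68 = 0.2611
P(N ≥ n) = ρ^n = 0.2611^2 = 0.068156

Final: 0.068156


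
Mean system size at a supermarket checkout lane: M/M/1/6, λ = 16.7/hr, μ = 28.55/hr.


ρ = 16.7/28.55 = 0.5849
L = ρ[1 − (K+1)ρ^K + Kρ^(K+1)] / [(1−ρ)(1−ρ^(K+1))]
Numerator: 0.5849·(1 − 7·0.040055 + 6·0.023430) = 0.503159
Denominator: (0.4151)·(0.976570) = 0.405336
L = 0.503159/0.405336 = 1.2413

Final: 1.2413


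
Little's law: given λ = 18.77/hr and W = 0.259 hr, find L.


L = λW = 18.77·0.259 = 4.8614

Final: 4.8614


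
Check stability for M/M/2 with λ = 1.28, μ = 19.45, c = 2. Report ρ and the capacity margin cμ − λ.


Total capacity cμ = 2·19.45 = 38.90/hr
ρ = λ/(cμ) = 1.28/38.90 = 0.03290
Stable ⇔ ρ < 1: YES
Spare capacity = cμ − λ = 38.90 − 1.28 = 37.62/hr

Final: ρ = 0.03290; stable; margin = 37.62/hr


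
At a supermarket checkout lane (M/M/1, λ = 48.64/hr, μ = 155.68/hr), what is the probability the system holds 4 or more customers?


ρ = 48.64/155.68 = 0.3124
P(N ≥ n) = ρ^n = 0.3124^4 = 0.009529

Final: 0.009529


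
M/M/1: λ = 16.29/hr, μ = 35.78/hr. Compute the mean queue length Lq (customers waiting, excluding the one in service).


ρ = 16.29/35.78 = 0.4553
Lq = ρ²/(1−ρ) = 0.2073/0.5447 = 0.3805

Final: 0.3805


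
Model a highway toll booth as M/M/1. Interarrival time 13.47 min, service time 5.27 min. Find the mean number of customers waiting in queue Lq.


λ = 60/13.47 = 4.4543 /hr
μ = 60/5.27 = 11.3852 /hr
ρ = λ/μ = 4.4543/11.3852 = 0.3912
Lq = ρ²/(1−ρ) = 0.1531/0.6088 = 0.2514

Final: 0.2514


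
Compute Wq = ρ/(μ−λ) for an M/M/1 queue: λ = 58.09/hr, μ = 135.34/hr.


ρ = 58.09/135.34 = 0.4292
Wq = ρ/(μ−λ) = 0.4292/(135.34 − 58.09) = 0.4292/77.25 = 0.005556 hr

Final: 0.005556 hr


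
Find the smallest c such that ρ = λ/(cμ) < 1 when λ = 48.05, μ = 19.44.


Stability requires cμ > λ ⇔ c > λ/μ.
λ/μ = 48.05/19.44 = 2.4717
Minimum integer c = ⌊2.4717⌋ + 1 = 3
Check: 3·19.44 = 58.32 > 48.05, while 2·19.44 = 38.88 ≤ 48.05

Final: 3 servers


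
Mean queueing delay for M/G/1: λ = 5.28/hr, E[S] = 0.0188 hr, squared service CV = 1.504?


ρ = λ·E[S] = 5.28·0.0188 = 0.09926
E[S²] = E[S]²(1+C_s²) = 0.0188²·(1+1.504) = 0.0008850
Wq = λ·E[S²]/(2(1−ρ)) = 5.28·0.0008850/(2·0.9007) = 0.002594 hr

Final: 0.002594 hr


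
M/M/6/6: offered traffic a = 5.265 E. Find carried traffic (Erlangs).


B(6,5.265) = 0.211670 (Erlang-B)
Carried load = a(1 − B) = 5.265·(1 − 0.211670) = 5.265·0.788330 = 4.1506 E

Final: 4.1506 Erlangs


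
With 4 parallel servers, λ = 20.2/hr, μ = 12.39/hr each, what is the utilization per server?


ρ = λ/(cμ) = 20.2/(4·12.39) = 20.2/49.56 = 0.4076

Final: 0.4076


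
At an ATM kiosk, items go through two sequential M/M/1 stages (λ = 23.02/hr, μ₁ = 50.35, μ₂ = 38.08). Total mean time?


Each node sees arrival rate λ = 23.02/hr (tandem ⇒ throughput preserved).
W₁ = 1/(μ₁−λ) = 1/(50.35−23.02) = 0.03659 hr
W₂ = 1/(μ₂−λ) = 1/(38.08−23.02) = 0.06640 hr
W_total = W₁ + W₂ = 0.03659 + 0.06640 = 0.10299 hr

Final: 0.10299 hr


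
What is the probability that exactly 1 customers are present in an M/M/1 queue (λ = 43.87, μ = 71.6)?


ρ = 43.87/71.6 = 0.6127
P_n = (1−ρ)·ρ^n = (1 − 0.6127)·0.6127^1 = 0.3873·0.612709 = 0.237297

Final: 0.237297


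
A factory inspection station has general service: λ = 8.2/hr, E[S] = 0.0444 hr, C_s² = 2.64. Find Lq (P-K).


ρ = λ·E[S] = 8.2·0.0444 = 0.3641
Lq = ρ²(1+C_s²)/(2(1−ρ)) = 0.1326·(1+2.64)/(2·0.6359)
= 0.1326·3.6400/1.2718 = 0.37937

Final: 0.37937


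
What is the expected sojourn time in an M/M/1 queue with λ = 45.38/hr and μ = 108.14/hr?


W = 1/(μ−λ) = 1/(108.14 − 45.38) = 1/62.76 = 0.01593 hr

Final: 0.01593 hr


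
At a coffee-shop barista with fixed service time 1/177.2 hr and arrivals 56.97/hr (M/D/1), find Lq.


ρ = 56.97/177.2 = 0.3215
M/D/1: Lq = ρ²/(2(1−ρ)) = 0.1034/(2·0.6785) = 0.07617

Final: 0.07617


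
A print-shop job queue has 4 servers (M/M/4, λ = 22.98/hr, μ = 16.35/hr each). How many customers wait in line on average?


a = λ/μ = 1.4055; ρ = a/4 = 0.3514
P₀ = 0.243507
Lq = P₀·a^c·ρ / (c!·(1−ρ)²) = 0.243507·3.90238·0.3514/(24·0.42071)
= 0.03307

Final: 0.03307


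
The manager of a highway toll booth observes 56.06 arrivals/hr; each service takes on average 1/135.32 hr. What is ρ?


ρ = λ/μ = 56.06/135.32 = 0.4143

Final: 0.4143


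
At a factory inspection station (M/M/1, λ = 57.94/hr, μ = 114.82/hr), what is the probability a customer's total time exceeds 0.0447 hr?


W ~ Exponential(μ−λ) for M/M/1.
μ − λ = 114.82 − 57.94 = 56.8800
P(W > t) = e^{−(μ−λ)t} = e^{−2.5425} = 0.078667

Final: 0.078667


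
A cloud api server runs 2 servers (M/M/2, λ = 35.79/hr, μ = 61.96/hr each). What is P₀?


a = λ/μ = 35.79/61.96 = 0.5776; ρ = a/c = 0.2888
Σ_{k=0}^{1} a^k/k! (terms k=0..1) = 1.00000 + 0.57763 = 1.57763
Tail: a^2/(2!(1−ρ)) = 0.33366/(2·0.7112) = 0.23458
P₀ = 1/(1.57763 + 0.23458) = 1/1.81221 = 0.551813

Final: 0.551813


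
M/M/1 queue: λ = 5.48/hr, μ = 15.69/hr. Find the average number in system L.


ρ = λ/μ = 5.48/15.69 = 0.3493
L = ρ/(1−ρ) = 0.3493/(1 − 0.3493) = 0.3493/0.6507 = 0.5367

Final: 0.5367


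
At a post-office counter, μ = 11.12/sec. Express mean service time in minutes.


Mean service time = 1/μ = 1/11.12 second = 0.08993 second
In minutes: 0.08993 × 0.0166667 = 0.001499 min

Final: 0.001499 min


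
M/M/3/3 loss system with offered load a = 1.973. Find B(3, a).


B(c,a) = (a^c/c!) / Σ_{k=0}^{c} a^k/k!
a^3/3! = 1.280059
Σ terms (k=0..3): 1.00000 + 1.97300 + 1.94636 + 1.28006 = 6.199424
B = 1.280059/6.199424 = 0.206480

Final: 0.206480


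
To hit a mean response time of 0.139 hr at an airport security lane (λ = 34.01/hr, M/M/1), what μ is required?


W = 1/(μ−λ) ⇒ μ − λ = 1/W = 1/0.139 = 7.1942
μ = λ + 1/W = 34.01 + 7.1942 = 41.2042 per hr

Final: 41.2042 /hr


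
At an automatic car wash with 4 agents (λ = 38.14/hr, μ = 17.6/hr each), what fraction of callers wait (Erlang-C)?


a = λ/μ = 2.1670; ρ = a/4 = 0.5418
P₀ = 0.108502 (from M/M/c formula)
C(c,a) = [a^c/(c!(1−ρ))]·P₀ = [22.05322/(24·0.4582)]·0.108502
= 2.00525·0.108502 = 0.217573

Final: 0.217573


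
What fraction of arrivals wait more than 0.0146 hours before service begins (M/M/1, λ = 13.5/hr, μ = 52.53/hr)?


ρ = 13.5/52.53 = 0.2570
P(Wq > t) = ρ·e^{−(μ−λ)t} = 0.2570·e^{−0.5698}
= 0.2570·0.565617 = 0.145361

Final: 0.145361


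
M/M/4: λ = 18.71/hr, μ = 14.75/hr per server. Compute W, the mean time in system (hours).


a = 1.2685; ρ = 0.3171; P₀ = 0.280024
Lq = P₀·a^c·ρ/(c!(1−ρ)²) = 0.02054
Wq = Lq/λ = 0.02054/18.71 = 0.001098 hr
W = Wq + 1/μ = 0.001098 + 0.06780 = 0.06889 hr

Final: 0.06889 hr


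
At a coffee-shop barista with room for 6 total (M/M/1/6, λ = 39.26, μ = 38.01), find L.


ρ = 39.26/38.01 = 1.0329
L = ρ[1 − (K+1)ρ^K + Kρ^(K+1)] / [(1−ρ)(1−ρ^(K+1))]
Numerator: 1.0329·(1 − 7·1.214268 + 6·1.254201) = 0.026160
Denominator: (-0.03289)·(-0.254201) = 0.008360
L = 0.026160/0.008360 = 3.1293

Final: 3.1293


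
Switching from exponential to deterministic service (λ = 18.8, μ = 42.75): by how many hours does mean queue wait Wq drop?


ρ = 18.8/42.75 = 0.4398
Wq(M/M/1) = ρ/(μ−λ) = 0.4398/23.95 = 0.01836 hr
Wq(M/D/1) = ρ/(2(μ−λ)) = 0.009181 hr
Savings = 0.01836 − 0.009181 = 0.009181 hr

Final: 0.009181 hr


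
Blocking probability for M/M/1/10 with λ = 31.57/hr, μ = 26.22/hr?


ρ = λ/μ = 31.57/26.22 = 1.2040
P_K = (1−ρ)ρ^K/(1−ρ^(K+1)) = (-0.2040·6.403523)/(1 − 7.710115)
= -1.306592/-6.710115 = 0.194720

Final: 0.194720


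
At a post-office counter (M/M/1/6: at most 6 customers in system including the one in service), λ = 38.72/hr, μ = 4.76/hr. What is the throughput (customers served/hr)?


ρ = 8.1345; P_K = (1−ρ)ρ^6/(1−ρ^7) = 0.877066
λ_eff = λ(1 − P_K) = 38.72·(1 − 0.877066) = 38.72·0.122934 = 4.7600 /hr

Final: 4.7600 /hr


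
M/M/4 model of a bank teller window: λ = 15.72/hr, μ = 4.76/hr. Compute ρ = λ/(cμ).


ρ = λ/(cμ) = 15.72/(4·4.76) = 15.72/19.04 = 0.8256

Final: 0.8256


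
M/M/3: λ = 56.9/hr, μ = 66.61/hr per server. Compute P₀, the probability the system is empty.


a = λ/μ = 56.9/66.61 = 0.8542; ρ = a/c = 0.2847
Σ_{k=0}^{2} a^k/k! (terms k=0..2) = 1.00000 + 0.85423 + 0.36485 = 2.21908
Tail: a^3/(3!(1−ρ)) = 0.62333/(6·0.7153) = 0.14525
P₀ = 1/(2.21908 + 0.14525) = 1/2.36432 = 0.422954

Final: 0.422954


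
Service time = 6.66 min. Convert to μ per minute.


μ = 1/(service time) in consistent units.
1 minute = 1 min, so μ = 1/6.66 = 0.1502 per minute

Final: 0.1502 /min


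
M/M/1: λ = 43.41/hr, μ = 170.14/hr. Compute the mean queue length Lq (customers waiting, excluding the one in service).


ρ = 43.41/170.14 = 0.2551
Lq = ρ²/(1−ρ) = 0.06510/0.7449 = 0.08740

Final: 0.08740


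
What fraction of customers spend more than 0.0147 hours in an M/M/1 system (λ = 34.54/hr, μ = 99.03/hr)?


W ~ Exponential(μ−λ) for M/M/1.
μ − λ = 99.03 − 34.54 = 64.4900
P(W > t) = e^{−(μ−λ)t} = e^{−0.9480} = 0.387514

Final: 0.387514


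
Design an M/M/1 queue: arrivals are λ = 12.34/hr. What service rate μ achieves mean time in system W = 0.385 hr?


W = 1/(μ−λ) ⇒ μ − λ = 1/W = 1/0.385 = 2.5974
μ = λ + 1/W = 12.34 + 2.5974 = 14.9374 per hr

Final: 14.9374 /hr


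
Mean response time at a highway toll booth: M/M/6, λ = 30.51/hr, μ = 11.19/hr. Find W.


a = 2.7265; ρ = 0.4544; P₀ = 0.064826
Lq = P₀·a^c·ρ/(c!(1−ρ)²) = 0.05647
Wq = Lq/λ = 0.05647/30.51 = 0.001851 hr
W = Wq + 1/μ = 0.001851 + 0.08937 = 0.09122 hr

Final: 0.09122 hr


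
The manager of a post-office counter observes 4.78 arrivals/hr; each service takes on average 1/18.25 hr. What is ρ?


ρ = λ/μ = 4.78/18.25 = 0.2619

Final: 0.2619


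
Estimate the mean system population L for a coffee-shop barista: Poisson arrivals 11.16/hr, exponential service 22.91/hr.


ρ = λ/μ = 11.16/22.91 = 0.4871
L = ρ/(1−ρ) = 0.4871/(1 − 0.4871) = 0.4871/0.5129 = 0.9498

Final: 0.9498


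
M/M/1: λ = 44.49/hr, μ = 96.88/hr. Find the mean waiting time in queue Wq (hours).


ρ = 44.49/96.88 = 0.4592
Wq = ρ/(μ−λ) = 0.4592/(96.88 − 44.49) = 0.4592/52.39 = 0.008766 hr

Final: 0.008766 hr


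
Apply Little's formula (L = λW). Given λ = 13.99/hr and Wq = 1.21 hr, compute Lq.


Lq = λWq = 13.99·1.21 = 16.9279

Final: 16.9279


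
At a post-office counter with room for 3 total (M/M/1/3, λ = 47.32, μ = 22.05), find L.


ρ = 47.32/22.05 = 2.1460
L = ρ[1 − (K+1)ρ^K + Kρ^(K+1)] / [(1−ρ)(1−ρ^(K+1))]
Numerator: 2.1460·(1 − 4·9.883447 + 3·21.210190) = 53.858496
Denominator: (-1.1460)·(-20.210190) = 23.161520
L = 53.858496/23.161520 = 2.3253

Final: 2.3253


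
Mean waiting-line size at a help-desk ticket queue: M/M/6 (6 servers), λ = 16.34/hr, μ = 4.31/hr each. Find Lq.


a = λ/μ = 3.7912; ρ = a/6 = 0.6319
P₀ = 0.021099
Lq = P₀·a^c·ρ / (c!·(1−ρ)²) = 0.021099·2969.26318·0.6319/(720·0.13552)
= 0.40568

Final: 0.40568


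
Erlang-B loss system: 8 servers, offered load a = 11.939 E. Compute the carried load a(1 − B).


B(8,11.939) = 0.420344 (Erlang-B)
Carried load = a(1 − B) = 11.939·(1 − 0.420344) = 11.939·0.579656 = 6.9205 E

Final: 6.9205 Erlangs


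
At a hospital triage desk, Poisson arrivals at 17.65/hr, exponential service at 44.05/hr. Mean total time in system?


W = 1/(μ−λ) = 1/(44.05 − 17.65) = 1/26.40 = 0.03788 hr

Final: 0.03788 hr


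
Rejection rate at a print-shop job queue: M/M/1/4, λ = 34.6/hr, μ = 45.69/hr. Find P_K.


ρ = λ/μ = 34.6/45.69 = 0.7573
P_K = (1−ρ)ρ^K/(1−ρ^(K+1)) = (0.2427·0.328867)/(1 − 0.249043)
= 0.079823/0.750957 = 0.106296

Final: 0.106296


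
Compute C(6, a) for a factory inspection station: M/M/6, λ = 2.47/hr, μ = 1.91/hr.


a = λ/μ = 1.2932; ρ = a/6 = 0.2155
P₀ = 0.274366 (from M/M/c formula)
C(c,a) = [a^c/(c!(1−ρ))]·P₀ = [4.67715/(720·0.7845)]·0.274366
= 0.008281·0.274366 = 0.002272

Final: 0.002272


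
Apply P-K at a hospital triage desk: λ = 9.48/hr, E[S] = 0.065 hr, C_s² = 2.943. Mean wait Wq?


ρ = λ·E[S] = 9.48·0.065 = 0.6162
E[S²] = E[S]²(1+C_s²) = 0.065²·(1+2.943) = 0.016659
Wq = λ·E[S²]/(2(1−ρ)) = 9.48·0.016659/(2·0.3838) = 0.20574 hr

Final: 0.20574 hr


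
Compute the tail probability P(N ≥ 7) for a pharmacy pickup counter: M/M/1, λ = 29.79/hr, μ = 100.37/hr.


ρ = 29.79/100.37 = 0.2968
P(N ≥ n) = ρ^n = 0.2968^7 = 0.0002029

Final: 0.0002029


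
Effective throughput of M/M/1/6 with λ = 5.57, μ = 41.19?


ρ = 0.1352; P_K = (1−ρ)ρ^6/(1−ρ^7) = 0.000005288
λ_eff = λ(1 − P_K) = 5.57·(1 − 0.000005288) = 5.57·0.999995 = 5.5700 /hr

Final: 5.5700 /hr


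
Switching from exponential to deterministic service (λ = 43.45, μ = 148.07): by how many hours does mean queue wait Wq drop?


ρ = 43.45/148.07 = 0.2934
Wq(M/M/1) = ρ/(μ−λ) = 0.2934/104.62 = 0.002805 hr
Wq(M/D/1) = ρ/(2(μ−λ)) = 0.001402 hr
Savings = 0.002805 − 0.001402 = 0.001402 hr

Final: 0.001402 hr


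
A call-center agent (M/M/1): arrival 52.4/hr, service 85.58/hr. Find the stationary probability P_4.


ρ = 52.4/85.58 = 0.6123
P_n = (1−ρ)·ρ^n = (1 − 0.6123)·0.6123^4 = 0.3877·0.140552 = 0.054493

Final: 0.054493


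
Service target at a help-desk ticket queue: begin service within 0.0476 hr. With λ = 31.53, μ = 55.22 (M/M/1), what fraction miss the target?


ρ = 31.53/55.22 = 0.5710
P(Wq > t) = ρ·e^{−(μ−λ)t} = 0.5710·e^{−1.1276}
= 0.5710·0.323795 = 0.184883

Final: 0.184883


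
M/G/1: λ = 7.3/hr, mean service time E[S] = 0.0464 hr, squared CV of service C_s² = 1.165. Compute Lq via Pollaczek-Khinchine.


ρ = λ·E[S] = 7.3·0.0464 = 0.3387
Lq = ρ²(1+C_s²)/(2(1−ρ)) = 0.1147·(1+1.165)/(2·0.6613)
= 0.1147·2.1650/1.3226 = 0.18781

Final: 0.18781


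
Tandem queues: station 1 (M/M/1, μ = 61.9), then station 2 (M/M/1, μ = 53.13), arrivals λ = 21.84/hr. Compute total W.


Each node sees arrival rate λ = 21.84/hr (tandem ⇒ throughput preserved).
W₁ = 1/(μ₁−λ) = 1/(61.9−21.84) = 0.02496 hr
W₂ = 1/(μ₂−λ) = 1/(53.13−21.84) = 0.03196 hr
W_total = W₁ + W₂ = 0.02496 + 0.03196 = 0.05692 hr

Final: 0.05692 hr


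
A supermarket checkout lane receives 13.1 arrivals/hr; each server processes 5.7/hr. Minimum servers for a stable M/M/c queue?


Stability requires cμ > λ ⇔ c > λ/μ.
λ/μ = 13.1/5.7 = 2.2982
Minimum integer c = ⌊2.2982⌋ + 1 = 3
Check: 3·5.7 = 17.10 > 13.1, while 2·5.7 = 11.40 ≤ 13.1

Final: 3 servers


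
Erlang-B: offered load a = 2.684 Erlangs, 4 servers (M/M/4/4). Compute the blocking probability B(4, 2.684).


B(c,a) = (a^c/c!) / Σ_{k=0}^{c} a^k/k!
a^4/4! = 2.162314
Σ terms (k=0..4): 1.00000 + 2.68400 + 3.60193 + 3.22252 + 2.16231 = 12.670767
B = 2.162314/12.670767 = 0.170654

Final: 0.170654


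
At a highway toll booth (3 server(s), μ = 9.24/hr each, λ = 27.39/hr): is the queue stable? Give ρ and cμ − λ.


Total capacity cμ = 3·9.24 = 27.72/hr
ρ = λ/(cμ) = 27.39/27.72 = 0.9881
Stable ⇔ ρ < 1: YES
Spare capacity = cμ − λ = 27.72 − 27.39 = 0.33/hr

Final: ρ = 0.9881; stable; margin = 0.33/hr


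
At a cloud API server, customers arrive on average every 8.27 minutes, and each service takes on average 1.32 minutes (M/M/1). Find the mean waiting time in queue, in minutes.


λ = 60/8.27 = 7.2551 /hr
μ = 60/1.32 = 45.4545 /hr
ρ = λ/μ = 7.2551/45.4545 = 0.1596
Wq = ρ/(μ−λ) = 0.1596/(45.4545−7.2551) = 0.004178 hr
In minutes: 0.004178·60 = 0.2507 min

Final: 0.2507 min


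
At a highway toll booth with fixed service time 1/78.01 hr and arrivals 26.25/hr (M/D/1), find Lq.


ρ = 26.25/78.01 = 0.3365
M/D/1: Lq = ρ²/(2(1−ρ)) = 0.1132/(2·0.6635) = 0.08533

Final: 0.08533


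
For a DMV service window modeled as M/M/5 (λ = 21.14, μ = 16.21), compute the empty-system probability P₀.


a = λ/μ = 21.14/16.21 = 1.3041; ρ = a/c = 0.2608
Σ_{k=0}^{4} a^k/k! (terms k=0..4) = 1.00000 + 1.30413 + 0.85038 + 0.36967 + 0.12052 = 3.64471
Tail: a^5/(5!(1−ρ)) = 3.77233/(120·0.7392) = 0.04253
P₀ = 1/(3.64471 + 0.04253) = 1/3.68724 = 0.271206

Final: 0.271206


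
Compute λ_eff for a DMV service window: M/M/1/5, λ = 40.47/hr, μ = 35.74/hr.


ρ = 1.1323; P_K = (1−ρ)ρ^5/(1−ρ^6) = 0.222360
λ_eff = λ(1 − P_K) = 40.47·(1 − 0.222360) = 40.47·0.777640 = 31.4711 /hr

Final: 31.4711 /hr


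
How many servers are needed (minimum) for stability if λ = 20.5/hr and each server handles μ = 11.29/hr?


Stability requires cμ > λ ⇔ c > λ/μ.
λ/μ = 20.5/11.29 = 1.8158
Minimum integer c = ⌊1.8158⌋ + 1 = 2
Check: 2·11.29 = 22.58 > 20.5, while 1·11.29 = 11.29 ≤ 20.5

Final: 2 servers


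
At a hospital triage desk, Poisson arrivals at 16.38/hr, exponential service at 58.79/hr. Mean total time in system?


W = 1/(μ−λ) = 1/(58.79 − 16.38) = 1/42.41 = 0.02358 hr

Final: 0.02358 hr


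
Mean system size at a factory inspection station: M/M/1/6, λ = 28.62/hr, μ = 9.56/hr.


ρ = 28.62/9.56 = 2.9937
L = ρ[1 − (K+1)ρ^K + Kρ^(K+1)] / [(1−ρ)(1−ρ^(K+1))]
Numerator: 2.9937·(1 − 7·719.897098 + 6·2155.173111) = 23628.740803
Denominator: (-1.9937)·(-2154.173111) = 4294.826308
L = 23628.740803/4294.826308 = 5.5017

Final: 5.5017


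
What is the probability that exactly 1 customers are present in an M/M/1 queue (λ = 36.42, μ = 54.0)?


ρ = 36.42/54.0 = 0.6744
P_n = (1−ρ)·ρ^n = (1 − 0.6744)·0.6744^1 = 0.3256·0.674444 = 0.219569

Final: 0.219569


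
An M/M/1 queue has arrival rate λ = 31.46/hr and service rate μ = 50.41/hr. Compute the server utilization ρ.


ρ = λ/μ = 31.46/50.41 = 0.6241

Final: 0.6241


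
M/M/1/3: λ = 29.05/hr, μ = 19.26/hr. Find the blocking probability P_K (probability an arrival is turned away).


ρ = λ/μ = 29.05/19.26 = 1.5083
P_K = (1−ρ)ρ^K/(1−ρ^(K+1)) = (-0.5083·3.431386)/(1 − 5.175585)
= -1.744199/-4.175585 = 0.417714

Final: 0.417714


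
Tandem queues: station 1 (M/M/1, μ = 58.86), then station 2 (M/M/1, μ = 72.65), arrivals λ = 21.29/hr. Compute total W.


Each node sees arrival rate λ = 21.29/hr (tandem ⇒ throughput preserved).
W₁ = 1/(μ₁−λ) = 1/(58.86−21.29) = 0.02662 hr
W₂ = 1/(μ₂−λ) = 1/(72.65−21.29) = 0.01947 hr
W_total = W₁ + W₂ = 0.02662 + 0.01947 = 0.04609 hr

Final: 0.04609 hr


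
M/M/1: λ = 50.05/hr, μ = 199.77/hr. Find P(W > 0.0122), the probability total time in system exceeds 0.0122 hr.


W ~ Exponential(μ−λ) for M/M/1.
μ − λ = 199.77 − 50.05 = 149.7200
P(W > t) = e^{−(μ−λ)t} = e^{−1.8266} = 0.160962

Final: 0.160962


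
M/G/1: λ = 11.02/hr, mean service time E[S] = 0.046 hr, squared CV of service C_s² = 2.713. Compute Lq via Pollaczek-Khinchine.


ρ = λ·E[S] = 11.02·0.046 = 0.5069
Lq = ρ²(1+C_s²)/(2(1−ρ)) = 0.2570·(1+2.713)/(2·0.4931)
= 0.2570·3.7130/0.9862 = 0.96751

Final: 0.96751


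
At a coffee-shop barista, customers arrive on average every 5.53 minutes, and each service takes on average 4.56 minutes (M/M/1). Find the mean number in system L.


λ = 60/5.53 = 10.8499 /hr
μ = 60/4.56 = 13.1579 /hr
ρ = λ/μ = 10.8499/13.1579 = 0.8246
L = ρ/(1−ρ) = 0.8246/0.1754 = 4.7010

Final: 4.7010


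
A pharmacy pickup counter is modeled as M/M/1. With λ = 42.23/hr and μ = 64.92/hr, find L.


ρ = λ/μ = 42.23/64.92 = 0.6505
L = ρ/(1−ρ) = 0.6505/(1 − 0.6505) = 0.6505/0.3495 = 1.8612

Final: 1.8612


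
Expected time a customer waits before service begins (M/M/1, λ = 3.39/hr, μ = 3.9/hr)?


ρ = 3.39/3.9 = 0.8692
Wq = ρ/(μ−λ) = 0.8692/(3.9 − 3.39) = 0.8692/0.5100 = 1.7044 hr

Final: 1.7044 hr


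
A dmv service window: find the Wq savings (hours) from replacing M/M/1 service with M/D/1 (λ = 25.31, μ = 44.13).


ρ = 25.31/44.13 = 0.5735
Wq(M/M/1) = ρ/(μ−λ) = 0.5735/18.82 = 0.03047 hr
Wq(M/D/1) = ρ/(2(μ−λ)) = 0.01524 hr
Savings = 0.03047 − 0.01524 = 0.01524 hr

Final: 0.01524 hr


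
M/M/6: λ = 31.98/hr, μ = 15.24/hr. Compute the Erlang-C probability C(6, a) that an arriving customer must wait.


a = λ/μ = 2.0984; ρ = a/6 = 0.3497
P₀ = 0.122407 (from M/M/c formula)
C(c,a) = [a^c/(c!(1−ρ))]·P₀ = [85.38094/(720·0.6503)]·0.122407
= 0.18236·0.122407 = 0.022323

Final: 0.022323


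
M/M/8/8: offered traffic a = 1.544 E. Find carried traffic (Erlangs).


B(8,1.544) = 0.0001710 (Erlang-B)
Carried load = a(1 − B) = 1.544·(1 − 0.0001710) = 1.544·0.999829 = 1.5437 E

Final: 1.5437 Erlangs


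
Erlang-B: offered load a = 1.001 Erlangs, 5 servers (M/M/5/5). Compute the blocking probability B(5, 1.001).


B(c,a) = (a^c/c!) / Σ_{k=0}^{c} a^k/k!
a^5/5! = 0.008375
Σ terms (k=0..5): 1.00000 + 1.00100 + 0.50100 + 0.16717 + 0.04183 + 0.008375 = 2.719376
B = 0.008375/2.719376 = 0.003080

Final: 0.003080


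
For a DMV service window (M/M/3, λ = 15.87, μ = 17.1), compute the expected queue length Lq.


a = λ/μ = 0.9281; ρ = a/3 = 0.3094
P₀ = 0.391906
Lq = P₀·a^c·ρ / (c!·(1−ρ)²) = 0.391906·0.79936·0.3094/(6·0.47699)
= 0.03386

Final: 0.03386


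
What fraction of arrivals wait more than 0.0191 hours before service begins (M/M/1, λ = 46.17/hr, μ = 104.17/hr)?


ρ = 46.17/104.17 = 0.4432
P(Wq > t) = ρ·e^{−(μ−λ)t} = 0.4432·e^{−1.1078}
= 0.4432·0.330285 = 0.146388

Final: 0.146388


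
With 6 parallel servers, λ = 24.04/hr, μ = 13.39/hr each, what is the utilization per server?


ρ = λ/(cμ) = 24.04/(6·13.39) = 24.04/80.34 = 0.2992

Final: 0.2992


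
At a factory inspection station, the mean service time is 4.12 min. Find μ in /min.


μ = 1/(service time) in consistent units.
1 minute = 1 min, so μ = 1/4.12 = 0.2427 per minute

Final: 0.2427 /min


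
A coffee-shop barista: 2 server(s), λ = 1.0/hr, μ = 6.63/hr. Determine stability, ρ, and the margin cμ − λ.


Total capacity cμ = 2·6.63 = 13.26/hr
ρ = λ/(cμ) = 1.0/13.26 = 0.07541
Stable ⇔ ρ < 1: YES
Spare capacity = cμ − λ = 13.26 − 1.0 = 12.26/hr

Final: ρ = 0.07541; stable; margin = 12.26/hr


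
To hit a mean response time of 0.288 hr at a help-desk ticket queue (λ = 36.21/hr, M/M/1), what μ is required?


W = 1/(μ−λ) ⇒ μ − λ = 1/W = 1/0.288 = 3.4722
μ = λ + 1/W = 36.21 + 3.4722 = 39.6822 per hr

Final: 39.6822 /hr


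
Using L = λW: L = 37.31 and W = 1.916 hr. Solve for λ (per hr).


λ = L/W = 37.31/1.916 = 19.4729 /hr

Final: 19.4729 /hr


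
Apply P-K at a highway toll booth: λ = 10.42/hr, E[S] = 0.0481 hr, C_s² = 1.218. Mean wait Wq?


ρ = λ·E[S] = 10.42·0.0481 = 0.5012
E[S²] = E[S]²(1+C_s²) = 0.0481²·(1+1.218) = 0.005132
Wq = λ·E[S²]/(2(1−ρ)) = 10.42·0.005132/(2·0.4988) = 0.05360 hr

Final: 0.05360 hr


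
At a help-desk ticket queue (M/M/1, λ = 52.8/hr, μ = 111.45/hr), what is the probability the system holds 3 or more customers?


ρ = 52.8/111.45 = 0.4738
P(N ≥ n) = ρ^n = 0.4738^3 = 0.106331

Final: 0.106331


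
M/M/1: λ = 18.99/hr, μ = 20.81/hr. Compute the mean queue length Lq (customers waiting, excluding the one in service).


ρ = 18.99/20.81 = 0.9125
Lq = ρ²/(1−ρ) = 0.8327/0.08746 = 9.5215

Final: 9.5215


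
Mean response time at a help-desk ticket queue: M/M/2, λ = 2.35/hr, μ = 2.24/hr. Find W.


a = 1.0491; ρ = 0.5246; P₀ = 0.311859
Lq = P₀·a^c·ρ/(c!(1−ρ)²) = 0.39825
Wq = Lq/λ = 0.39825/2.35 = 0.16947 hr
W = Wq + 1/μ = 0.16947 + 0.44643 = 0.61590 hr

Final: 0.61590 hr


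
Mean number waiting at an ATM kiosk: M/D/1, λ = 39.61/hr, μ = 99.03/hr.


ρ = 39.61/99.03 = 0.4000
M/D/1: Lq = ρ²/(2(1−ρ)) = 0.1600/(2·0.6000) = 0.13332

Final: 0.13332


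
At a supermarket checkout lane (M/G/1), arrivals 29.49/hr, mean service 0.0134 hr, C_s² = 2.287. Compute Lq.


ρ = λ·E[S] = 29.49·0.0134 = 0.3952
Lq = ρ²(1+C_s²)/(2(1−ρ)) = 0.1562·(1+2.287)/(2·0.6048)
= 0.1562·3.2870/1.2097 = 0.42432

Final: 0.42432


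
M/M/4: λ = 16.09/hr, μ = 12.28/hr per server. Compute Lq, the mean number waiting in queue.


a = λ/μ = 1.3103; ρ = a/4 = 0.3276
P₀ = 0.268371
Lq = P₀·a^c·ρ / (c!·(1−ρ)²) = 0.268371·2.94734·0.3276/(24·0.45217)
= 0.02388

Final: 0.02388


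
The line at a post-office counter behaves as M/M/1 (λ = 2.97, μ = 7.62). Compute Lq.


ρ = 2.97/7.62 = 0.3898
Lq = ρ²/(1−ρ) = 0.1519/0.6102 = 0.2489

Final: 0.2489


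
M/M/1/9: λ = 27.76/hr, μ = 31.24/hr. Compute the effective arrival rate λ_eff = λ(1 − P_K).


ρ = 0.8886; P_K = (1−ρ)ρ^9/(1−ρ^10) = 0.055525
λ_eff = λ(1 − P_K) = 27.76·(1 − 0.055525) = 27.76·0.944475 = 26.2186 /hr

Final: 26.2186 /hr


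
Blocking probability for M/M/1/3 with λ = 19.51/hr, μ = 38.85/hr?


ρ = λ/μ = 19.51/38.85 = 0.5022
P_K = (1−ρ)ρ^K/(1−ρ^(K+1)) = (0.4978·0.126648)/(1 − 0.063601)
= 0.063047/0.936399 = 0.067329

Final: 0.067329


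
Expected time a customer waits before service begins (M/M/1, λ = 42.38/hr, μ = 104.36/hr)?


ρ = 42.38/104.36 = 0.4061
Wq = ρ/(μ−λ) = 0.4061/(104.36 − 42.38) = 0.4061/61.98 = 0.006552 hr

Final: 0.006552 hr


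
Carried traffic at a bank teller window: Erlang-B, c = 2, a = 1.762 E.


B(2,1.762) = 0.359807 (Erlang-B)
Carried load = a(1 − B) = 1.762·(1 − 0.359807) = 1.762·0.640193 = 1.1280 E

Final: 1.1280 Erlangs


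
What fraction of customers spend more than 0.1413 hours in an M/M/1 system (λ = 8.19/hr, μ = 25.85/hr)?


W ~ Exponential(μ−λ) for M/M/1.
μ − λ = 25.85 − 8.19 = 17.6600
P(W > t) = e^{−(μ−λ)t} = e^{−2.4954} = 0.082467

Final: 0.082467


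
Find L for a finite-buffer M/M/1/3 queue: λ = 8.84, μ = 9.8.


ρ = 8.84/9.8 = 0.9020
L = ρ[1 − (K+1)ρ^K + Kρ^(K+1)] / [(1−ρ)(1−ρ^(K+1))]
Numerator: 0.9020·(1 − 4·0.733970 + 3·0.662071) = 0.045402
Denominator: (0.09796)·(0.337929) = 0.033103
L = 0.045402/0.033103 = 1.3715

Final: 1.3715


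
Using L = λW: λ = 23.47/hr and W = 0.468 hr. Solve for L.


L = λW = 23.47·0.468 = 10.9840

Final: 10.9840


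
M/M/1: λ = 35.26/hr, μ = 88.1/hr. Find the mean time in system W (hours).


W = 1/(μ−λ) = 1/(88.1 − 35.26) = 1/52.84 = 0.01893 hr

Final: 0.01893 hr
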